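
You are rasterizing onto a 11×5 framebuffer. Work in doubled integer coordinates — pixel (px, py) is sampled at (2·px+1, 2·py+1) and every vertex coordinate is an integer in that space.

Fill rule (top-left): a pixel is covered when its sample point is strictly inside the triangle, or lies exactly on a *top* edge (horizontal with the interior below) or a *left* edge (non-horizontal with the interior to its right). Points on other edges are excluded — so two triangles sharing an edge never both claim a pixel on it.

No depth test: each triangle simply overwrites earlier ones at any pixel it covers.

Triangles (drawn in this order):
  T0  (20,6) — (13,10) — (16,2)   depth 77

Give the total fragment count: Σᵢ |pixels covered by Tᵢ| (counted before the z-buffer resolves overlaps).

T0:
  2·area = 44
  edge (20, 6)→(13, 10): d=(-7,4) right/bottom  bias=-1
  edge (13, 10)→(16, 2): d=(3,-8) top-left  bias=+0
  edge (16, 2)→(20, 6): d=(4,4) right/bottom  bias=-1
    (7,0)@(15, 1): e=[55,-11,0] → ·  [on edge]
    (8,1)@(17, 3): e=[33,11,0] → ·  [on edge]
    (7,2)@(15, 5): e=[27,1,16] → #
    (8,2)@(17, 5): e=[19,17,8] → #
    (9,2)@(19, 5): e=[11,33,0] → ·  [on edge]
    (7,3)@(15, 7): e=[13,7,24] → #
    (9,3)@(19, 7): e=[-3,39,8] → ·
    (10,3)@(21, 7): e=[-11,55,0] → ·  [on edge]
    (7,4)@(15, 9): e=[-1,13,32] → ·
    (8,4)@(17, 9): e=[-9,29,24] → ·
  covered (4 px):
    · · · · · · · · · · ·
    · · · · · · · · · · ·
    · · · · · · · # # · ·
    · · · · · · · # # · ·
    · · · · · · · · · · ·

Answer: 4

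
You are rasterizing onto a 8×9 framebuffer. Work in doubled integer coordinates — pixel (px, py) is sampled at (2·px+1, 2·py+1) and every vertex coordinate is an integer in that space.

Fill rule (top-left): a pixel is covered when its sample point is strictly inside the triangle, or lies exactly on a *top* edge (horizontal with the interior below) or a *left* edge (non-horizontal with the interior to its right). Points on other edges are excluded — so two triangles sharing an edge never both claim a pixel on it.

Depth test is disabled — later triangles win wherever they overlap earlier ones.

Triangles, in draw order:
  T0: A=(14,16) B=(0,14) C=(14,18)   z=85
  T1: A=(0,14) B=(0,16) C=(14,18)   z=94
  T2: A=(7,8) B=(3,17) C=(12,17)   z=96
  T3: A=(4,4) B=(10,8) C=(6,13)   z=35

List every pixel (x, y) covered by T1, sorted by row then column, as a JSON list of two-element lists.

T0:
  2·area = 28  (B↔C swapped to make it positive)
  edge (14, 16)→(14, 18): d=(0,2) right/bottom  bias=-1
  edge (14, 18)→(0, 14): d=(-14,-4) top-left  bias=+0
  edge (0, 14)→(14, 16): d=(14,2) right/bottom  bias=-1
    (2,7)@(5, 15): e=[18,6,4] → X
    (3,7)@(7, 15): e=[14,14,0] → .  [on edge]
    (2,8)@(5, 17): e=[18,-22,32] → .
    (5,8)@(11, 17): e=[6,2,20] → X
    (6,8)@(13, 17): e=[2,10,16] → X
    (7,8)@(15, 17): e=[-2,18,12] → .
  covered (3 px):
    . . . . . . . .
    . . . . . . . .
    . . . . . . . .
    . . . . . . . .
    . . . . . . . .
    . . . . . . . .
    . . . . . . . .
    . . X . . . . .
    . . . . . X X .
T1:
  2·area = 28  (B↔C swapped to make it positive)
  edge (0, 14)→(14, 18): d=(14,4) right/bottom  bias=-1
  edge (14, 18)→(0, 16): d=(-14,-2) top-left  bias=+0
  edge (0, 16)→(0, 14): d=(0,-2) top-left  bias=+0
    (0,7)@(1, 15): e=[10,16,2] → X
    (1,7)@(3, 15): e=[2,20,6] → X
    (2,7)@(5, 15): e=[-6,24,10] → .
    (0,8)@(1, 17): e=[38,-12,2] → .
    (1,8)@(3, 17): e=[30,-8,6] → .
    (3,8)@(7, 17): e=[14,0,14] → X  [on edge]
    (4,8)@(9, 17): e=[6,4,18] → X
    (5,8)@(11, 17): e=[-2,8,22] → .
  covered (4 px):
    . . . . . . . .
    . . . . . . . .
    . . . . . . . .
    . . . . . . . .
    . . . . . . . .
    . . . . . . . .
    . . . . . . . .
    X X . . . . . .
    . . . X X . . .
T2:
  2·area = 81  (B↔C swapped to make it positive)
  edge (7, 8)→(12, 17): d=(5,9) right/bottom  bias=-1
  edge (12, 17)→(3, 17): d=(-9,0) right/bottom  bias=-1
  edge (3, 17)→(7, 8): d=(4,-9) top-left  bias=+0
    (3,4)@(7, 9): e=[5,72,4] → X
    (4,4)@(9, 9): e=[-13,72,22] → .
    (3,5)@(7, 11): e=[15,54,12] → X
    (4,5)@(9, 11): e=[-3,54,30] → .
    (2,6)@(5, 13): e=[43,36,2] → X
    (4,6)@(9, 13): e=[7,36,38] → X
    (5,6)@(11, 13): e=[-11,36,56] → .
    (2,7)@(5, 15): e=[53,18,10] → X
    (5,7)@(11, 15): e=[-1,18,64] → .
    (0,8)@(1, 17): e=[99,0,-18] → .  [on edge]
    (1,8)@(3, 17): e=[81,0,0] → .  [on edge]
    (2,8)@(5, 17): e=[63,0,18] → .  [on edge]
    (3,8)@(7, 17): e=[45,0,36] → .  [on edge]
    (4,8)@(9, 17): e=[27,0,54] → .  [on edge]
    (5,8)@(11, 17): e=[9,0,72] → .  [on edge]
    (6,8)@(13, 17): e=[-9,0,90] → .  [on edge]
    (7,8)@(15, 17): e=[-27,0,108] → .  [on edge]
  covered (8 px):
    . . . . . . . .
    . . . . . . . .
    . . . . . . . .
    . . . . . . . .
    . . . X . . . .
    . . . X . . . .
    . . X X X . . .
    . . X X X . . .
    . . . . . . . .
T3:
  2·area = 46
  edge (4, 4)→(10, 8): d=(6,4) right/bottom  bias=-1
  edge (10, 8)→(6, 13): d=(-4,5) right/bottom  bias=-1
  edge (6, 13)→(4, 4): d=(-2,-9) top-left  bias=+0
    (2,2)@(5, 5): e=[2,37,7] → X
    (3,2)@(7, 5): e=[-6,27,25] → .
    (2,3)@(5, 7): e=[14,29,3] → X
    (3,3)@(7, 7): e=[6,19,21] → X
    (4,3)@(9, 7): e=[-2,9,39] → .
    (2,4)@(5, 9): e=[26,21,-1] → .
    (3,4)@(7, 9): e=[18,11,17] → X
    (4,4)@(9, 9): e=[10,1,35] → X
    (5,4)@(11, 9): e=[2,-9,53] → .
    (3,5)@(7, 11): e=[30,3,13] → X
    (4,5)@(9, 11): e=[22,-7,31] → .
    (3,6)@(7, 13): e=[42,-5,9] → .
  covered (6 px):
    . . . . . . . .
    . . . . . . . .
    . . X . . . . .
    . . X X . . . .
    . . . X X . . .
    . . . X . . . .
    . . . . . . . .
    . . . . . . . .
    . . . . . . . .

Answer: [[0,7],[1,7],[3,8],[4,8]]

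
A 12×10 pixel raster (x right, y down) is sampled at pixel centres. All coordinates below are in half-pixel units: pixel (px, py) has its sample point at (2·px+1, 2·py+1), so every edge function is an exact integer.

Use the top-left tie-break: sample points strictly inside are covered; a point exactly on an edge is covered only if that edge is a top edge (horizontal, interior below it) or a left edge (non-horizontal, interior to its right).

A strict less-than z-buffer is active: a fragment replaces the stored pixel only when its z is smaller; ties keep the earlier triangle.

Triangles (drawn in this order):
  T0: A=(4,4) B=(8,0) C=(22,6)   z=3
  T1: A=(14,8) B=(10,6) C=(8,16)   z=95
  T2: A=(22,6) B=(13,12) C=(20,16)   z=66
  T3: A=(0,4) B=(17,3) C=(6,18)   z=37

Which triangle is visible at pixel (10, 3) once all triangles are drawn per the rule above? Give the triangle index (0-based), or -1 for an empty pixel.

T0:
  2·area = 80
  edge (4, 4)→(8, 0): d=(4,-4) top-left  bias=+0
  edge (8, 0)→(22, 6): d=(14,6) right/bottom  bias=-1
  edge (22, 6)→(4, 4): d=(-18,-2) top-left  bias=+0
    (3,0)@(7, 1): e=[0,20,60] → X  [on edge]
    (4,0)@(9, 1): e=[8,8,64] → X
    (5,0)@(11, 1): e=[16,-4,68] → .
    (2,1)@(5, 3): e=[0,60,20] → X  [on edge]
    (5,1)@(11, 3): e=[24,24,32] → X
    (6,1)@(13, 3): e=[32,12,36] → X
    (7,1)@(15, 3): e=[40,0,40] → .  [on edge]
    (1,2)@(3, 5): e=[0,100,-20] → .  [on edge]
    (2,2)@(5, 5): e=[8,88,-16] → .
    (3,2)@(7, 5): e=[16,76,-12] → .
    (4,2)@(9, 5): e=[24,64,-8] → .
    (5,2)@(11, 5): e=[32,52,-4] → .
    (6,2)@(13, 5): e=[40,40,0] → X  [on edge]
    (0,3)@(1, 7): e=[0,140,-60] → .  [on edge]
  covered (11 px):
    . . . X X . . . . . . .
    . . X X X X X . . . . .
    . . . . . . X X X X . .
    . . . . . . . . . . . .
    . . . . . . . . . . . .
    . . . . . . . . . . . .
    . . . . . . . . . . . .
    . . . . . . . . . . . .
    . . . . . . . . . . . .
    . . . . . . . . . . . .
T1:
  2·area = 44  (B↔C swapped to make it positive)
  edge (14, 8)→(8, 16): d=(-6,8) right/bottom  bias=-1
  edge (8, 16)→(10, 6): d=(2,-10) top-left  bias=+0
  edge (10, 6)→(14, 8): d=(4,2) right/bottom  bias=-1
    (5,0)@(11, 1): e=[66,0,-22] → .  [on edge]
    (5,3)@(11, 7): e=[30,12,2] → X
    (6,3)@(13, 7): e=[14,32,-2] → .
    (5,4)@(11, 9): e=[18,16,10] → X
    (6,4)@(13, 9): e=[2,36,6] → X
    (7,4)@(15, 9): e=[-14,56,2] → .
    (4,5)@(9, 11): e=[22,0,22] → X  [on edge]
    (6,5)@(13, 11): e=[-10,40,14] → .
    (4,6)@(9, 13): e=[10,4,30] → X
    (5,6)@(11, 13): e=[-6,24,26] → .
    (4,7)@(9, 15): e=[-2,8,38] → .
  covered (6 px):
    . . . . . . . . . . . .
    . . . . . . . . . . . .
    . . . . . . . . . . . .
    . . . . . X . . . . . .
    . . . . . X X . . . . .
    . . . . X X . . . . . .
    . . . . X . . . . . . .
    . . . . . . . . . . . .
    . . . . . . . . . . . .
    . . . . . . . . . . . .
T2:
  2·area = 78  (B↔C swapped to make it positive)
  edge (22, 6)→(20, 16): d=(-2,10) right/bottom  bias=-1
  edge (20, 16)→(13, 12): d=(-7,-4) top-left  bias=+0
  edge (13, 12)→(22, 6): d=(9,-6) top-left  bias=+0
    (11,0)@(23, 1): e=[0,117,-39] → .  [on edge]
    (10,3)@(21, 7): e=[8,67,3] → X
    (11,3)@(23, 7): e=[-12,75,15] → .
    (9,4)@(19, 9): e=[24,45,9] → X
    (11,4)@(23, 9): e=[-16,61,33] → .
    (7,5)@(15, 11): e=[60,15,3] → X
    (8,5)@(17, 11): e=[40,23,15] → X
    (10,5)@(21, 11): e=[0,39,39] → .  [on edge]
    (7,6)@(15, 13): e=[56,1,21] → X
    (10,6)@(21, 13): e=[-4,25,57] → .
    (7,7)@(15, 15): e=[52,-13,39] → .
    (8,7)@(17, 15): e=[32,-5,51] → .
  covered (10 px):
    . . . . . . . . . . . .
    . . . . . . . . . . . .
    . . . . . . . . . . . .
    . . . . . . . . . . X .
    . . . . . . . . . X X .
    . . . . . . . X X X . .
    . . . . . . . X X X . .
    . . . . . . . . . X . .
    . . . . . . . . . . . .
    . . . . . . . . . . . .
T3:
  2·area = 244
  edge (0, 4)→(17, 3): d=(17,-1) top-left  bias=+0
  edge (17, 3)→(6, 18): d=(-11,15) right/bottom  bias=-1
  edge (6, 18)→(0, 4): d=(-6,-14) top-left  bias=+0
    (8,1)@(17, 3): e=[0,0,244] → .  [on edge]
    (0,2)@(1, 5): e=[18,218,8] → X
    (1,2)@(3, 5): e=[20,188,36] → X
    (2,2)@(5, 5): e=[22,158,64] → X
    (3,2)@(7, 5): e=[24,128,92] → X
    (4,2)@(9, 5): e=[26,98,120] → X
    (5,2)@(11, 5): e=[28,68,148] → X
    (6,2)@(13, 5): e=[30,38,176] → X
    (7,2)@(15, 5): e=[32,8,204] → X
    (8,2)@(17, 5): e=[34,-22,232] → .
    (0,3)@(1, 7): e=[52,196,-4] → .
    (1,3)@(3, 7): e=[54,166,24] → X
    (1,5)@(3, 11): e=[122,122,0] → X  [on edge]
  covered (29 px):
    . . . . . . . . . . . .
    . . . . . . . . . . . .
    X X X X X X X X . . . .
    . X X X X X X . . . . .
    . X X X X X . . . . . .
    . X X X X X . . . . . .
    . . X X X . . . . . . .
    . . X X . . . . . . . .
    . . . . . . . . . . . .
    . . . . . . . . . . . .

Z-buffer (winner per pixel, '.' = empty):
  . . . 0 0 . . . . . . .
  . . 0 0 0 0 0 . . . . .
  3 3 3 3 3 3 0 0 0 0 . .
  . 3 3 3 3 3 3 . . . 2 .
  . 3 3 3 3 3 1 . . 2 2 .
  . 3 3 3 3 3 . 2 2 2 . .
  . . 3 3 3 . . 2 2 2 . .
  . . 3 3 . . . . . 2 . .
  . . . . . . . . . . . .
  . . . . . . . . . . . .

Final: 2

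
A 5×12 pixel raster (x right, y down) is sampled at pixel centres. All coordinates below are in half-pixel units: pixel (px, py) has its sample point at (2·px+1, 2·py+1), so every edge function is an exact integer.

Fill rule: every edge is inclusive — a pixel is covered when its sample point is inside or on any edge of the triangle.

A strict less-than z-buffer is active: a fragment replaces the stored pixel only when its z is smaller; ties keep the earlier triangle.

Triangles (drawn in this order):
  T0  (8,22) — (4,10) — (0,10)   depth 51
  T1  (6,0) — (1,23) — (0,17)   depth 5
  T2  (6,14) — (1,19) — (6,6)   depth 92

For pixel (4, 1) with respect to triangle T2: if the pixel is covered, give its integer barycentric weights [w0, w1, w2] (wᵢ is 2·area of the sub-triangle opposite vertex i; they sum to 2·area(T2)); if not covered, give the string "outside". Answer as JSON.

T0:
  2·area = 48  (B↔C swapped to make it positive)
  edge (8, 22)→(0, 10): d=(-8,-12) inclusive
  edge (0, 10)→(4, 10): d=(4,0) inclusive
  edge (4, 10)→(8, 22): d=(4,12) inclusive
    (0,0)@(1, 1): e=[84,-36,0] → ·  [on edge]
    (1,3)@(3, 7): e=[60,-12,0] → ·  [on edge]
    (0,5)@(1, 11): e=[4,4,40] → #
    (1,5)@(3, 11): e=[28,4,16] → #
    (2,5)@(5, 11): e=[52,4,-8] → ·
    (0,6)@(1, 13): e=[-12,12,48] → ·
    (1,6)@(3, 13): e=[12,12,24] → #
    (2,6)@(5, 13): e=[36,12,0] → #  [on edge]
    (3,6)@(7, 13): e=[60,12,-24] → ·
    (1,7)@(3, 15): e=[-4,20,32] → ·
    (2,7)@(5, 15): e=[20,20,8] → #
    (3,7)@(7, 15): e=[44,20,-16] → ·
    (3,9)@(7, 19): e=[12,36,0] → #  [on edge]
  covered (7 px):
    · · · · ·
    · · · · ·
    · · · · ·
    · · · · ·
    · · · · ·
    # # · · ·
    · # # · ·
    · · # · ·
    · · # · ·
    · · · # ·
    · · · · ·
    · · · · ·
T1:
  2·area = 53
  edge (6, 0)→(1, 23): d=(-5,23) inclusive
  edge (1, 23)→(0, 17): d=(-1,-6) inclusive
  edge (0, 17)→(6, 0): d=(6,-17) inclusive
    (2,1)@(5, 3): e=[8,44,1] → #
    (3,1)@(7, 3): e=[-38,56,35] → ·
    (2,2)@(5, 5): e=[-2,42,13] → ·
    (1,4)@(3, 9): e=[24,26,3] → #
    (2,4)@(5, 9): e=[-22,38,37] → ·
    (1,5)@(3, 11): e=[14,24,15] → #
    (2,5)@(5, 11): e=[-32,36,49] → ·
    (1,6)@(3, 13): e=[4,22,27] → #
    (2,6)@(5, 13): e=[-42,34,61] → ·
    (0,7)@(1, 15): e=[40,8,5] → #
    (1,7)@(3, 15): e=[-6,20,39] → ·
    (0,8)@(1, 17): e=[30,6,17] → #
    (0,11)@(1, 23): e=[0,0,53] → #  [on edge]
  covered (9 px):
    · · · · ·
    · · # · ·
    · · · · ·
    · · · · ·
    · # · · ·
    · # · · ·
    · # · · ·
    # · · · ·
    # · · · ·
    # · · · ·
    # · · · ·
    # · · · ·
T2:
  2·area = 40
  edge (6, 14)→(1, 19): d=(-5,5) inclusive
  edge (1, 19)→(6, 6): d=(5,-13) inclusive
  edge (6, 6)→(6, 14): d=(0,8) inclusive
    (2,4)@(5, 9): e=[30,2,8] → #
    (3,4)@(7, 9): e=[20,28,-8] → ·
    (2,5)@(5, 11): e=[20,12,8] → #
    (3,5)@(7, 11): e=[10,38,-8] → ·
    (4,5)@(9, 11): e=[0,64,-24] → ·  [on edge]
    (2,6)@(5, 13): e=[10,22,8] → #
    (3,6)@(7, 13): e=[0,48,-8] → ·  [on edge]
    (1,7)@(3, 15): e=[10,6,24] → #
    (2,7)@(5, 15): e=[0,32,8] → #  [on edge]
    (3,7)@(7, 15): e=[-10,58,-8] → ·
    (1,8)@(3, 17): e=[0,16,24] → #  [on edge]
    (2,8)@(5, 17): e=[-10,42,8] → ·
    (0,9)@(1, 19): e=[0,0,40] → #  [on edge]
  covered (7 px):
    · · · · ·
    · · · · ·
    · · · · ·
    · · · · ·
    · · # · ·
    · · # · ·
    · · # · ·
    · # # · ·
    · # · · ·
    # · · · ·
    · · · · ·
    · · · · ·

Result: "outside"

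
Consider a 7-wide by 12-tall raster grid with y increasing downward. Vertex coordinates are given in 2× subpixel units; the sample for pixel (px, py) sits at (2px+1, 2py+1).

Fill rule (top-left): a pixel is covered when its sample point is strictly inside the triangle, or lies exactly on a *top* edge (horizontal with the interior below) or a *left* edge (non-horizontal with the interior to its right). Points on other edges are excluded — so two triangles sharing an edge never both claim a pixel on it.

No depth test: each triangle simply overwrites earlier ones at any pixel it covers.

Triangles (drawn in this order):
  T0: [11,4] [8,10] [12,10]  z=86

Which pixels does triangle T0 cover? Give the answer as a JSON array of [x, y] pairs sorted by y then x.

T0:
  2·area = 24  (B↔C swapped to make it positive)
  edge (11, 4)→(12, 10): d=(1,6) right/bottom  bias=-1
  edge (12, 10)→(8, 10): d=(-4,0) right/bottom  bias=-1
  edge (8, 10)→(11, 4): d=(3,-6) top-left  bias=+0
    (5,2)@(11, 5): e=[1,20,3] → █
    (6,2)@(13, 5): e=[-11,20,15] → ·
    (5,3)@(11, 7): e=[3,12,9] → █
    (6,3)@(13, 7): e=[-9,12,21] → ·
    (4,4)@(9, 9): e=[17,4,3] → █
    (6,4)@(13, 9): e=[-7,4,27] → ·
    (4,5)@(9, 11): e=[19,-4,9] → ·
    (5,5)@(11, 11): e=[7,-4,21] → ·
  covered (4 px):
    · · · · · · ·
    · · · · · · ·
    · · · · · █ ·
    · · · · · █ ·
    · · · · █ █ ·
    · · · · · · ·
    · · · · · · ·
    · · · · · · ·
    · · · · · · ·
    · · · · · · ·
    · · · · · · ·
    · · · · · · ·

Final: [[5,2],[5,3],[4,4],[5,4]]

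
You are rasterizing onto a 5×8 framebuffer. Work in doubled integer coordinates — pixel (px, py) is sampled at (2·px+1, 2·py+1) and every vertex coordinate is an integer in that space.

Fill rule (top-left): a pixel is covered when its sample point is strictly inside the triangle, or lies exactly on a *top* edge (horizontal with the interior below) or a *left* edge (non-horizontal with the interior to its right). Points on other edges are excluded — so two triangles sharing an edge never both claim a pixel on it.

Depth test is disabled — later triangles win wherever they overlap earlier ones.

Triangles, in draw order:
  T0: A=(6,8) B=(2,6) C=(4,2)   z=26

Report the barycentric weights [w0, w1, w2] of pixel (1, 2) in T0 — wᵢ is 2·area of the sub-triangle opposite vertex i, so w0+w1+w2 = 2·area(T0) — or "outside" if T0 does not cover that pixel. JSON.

T0:
  2·area = 20
  edge (6, 8)→(2, 6): d=(-4,-2) top-left  bias=+0
  edge (2, 6)→(4, 2): d=(2,-4) top-left  bias=+0
  edge (4, 2)→(6, 8): d=(2,6) right/bottom  bias=-1
    (1,2)@(3, 5): e=[6,2,12] → #
    (2,2)@(5, 5): e=[10,10,0] → ·  [on edge]
    (1,3)@(3, 7): e=[-2,6,16] → ·
    (2,3)@(5, 7): e=[2,14,4] → #
    (3,3)@(7, 7): e=[6,22,-8] → ·
    (2,4)@(5, 9): e=[-6,18,8] → ·
    (3,5)@(7, 11): e=[-10,30,0] → ·  [on edge]
  covered (2 px):
    · · · · ·
    · · · · ·
    · # · · ·
    · · # · ·
    · · · · ·
    · · · · ·
    · · · · ·
    · · · · ·

Result: [2,12,6]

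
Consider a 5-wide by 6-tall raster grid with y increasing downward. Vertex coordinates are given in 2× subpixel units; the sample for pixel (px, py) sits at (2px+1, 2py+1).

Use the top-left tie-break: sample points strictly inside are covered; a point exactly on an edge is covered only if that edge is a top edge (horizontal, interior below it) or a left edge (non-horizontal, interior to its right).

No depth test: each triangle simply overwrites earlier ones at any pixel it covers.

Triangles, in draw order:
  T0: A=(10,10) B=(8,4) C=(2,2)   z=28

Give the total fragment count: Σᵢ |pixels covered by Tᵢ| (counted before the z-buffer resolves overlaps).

T0:
  2·area = 32  (B↔C swapped to make it positive)
  edge (10, 10)→(2, 2): d=(-8,-8) top-left  bias=+0
  edge (2, 2)→(8, 4): d=(6,2) right/bottom  bias=-1
  edge (8, 4)→(10, 10): d=(2,6) right/bottom  bias=-1
    (0,0)@(1, 1): e=[0,-4,36] → ·  [on edge]
    (3,0)@(7, 1): e=[48,-16,0] → ·  [on edge]
    (1,1)@(3, 3): e=[0,4,28] → #  [on edge]
    (2,1)@(5, 3): e=[16,0,16] → ·  [on edge]
    (1,2)@(3, 5): e=[-16,16,32] → ·
    (2,2)@(5, 5): e=[0,12,20] → #  [on edge]
    (3,2)@(7, 5): e=[16,8,8] → #
    (4,2)@(9, 5): e=[32,4,-4] → ·
    (2,3)@(5, 7): e=[-16,24,24] → ·
    (3,3)@(7, 7): e=[0,20,12] → #  [on edge]
    (4,3)@(9, 7): e=[16,16,0] → ·  [on edge]
    (3,4)@(7, 9): e=[-16,32,16] → ·
    (4,4)@(9, 9): e=[0,28,4] → #  [on edge]
  covered (5 px):
    · · · · ·
    · # · · ·
    · · # # ·
    · · · # ·
    · · · · #
    · · · · ·

Answer: 5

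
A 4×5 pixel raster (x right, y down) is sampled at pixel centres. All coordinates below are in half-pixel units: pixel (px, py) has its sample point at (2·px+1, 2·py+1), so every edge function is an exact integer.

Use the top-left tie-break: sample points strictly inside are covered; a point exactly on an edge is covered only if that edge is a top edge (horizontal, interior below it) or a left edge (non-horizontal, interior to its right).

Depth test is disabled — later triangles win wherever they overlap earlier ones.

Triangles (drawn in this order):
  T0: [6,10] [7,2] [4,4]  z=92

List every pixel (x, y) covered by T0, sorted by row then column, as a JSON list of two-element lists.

T0:
  2·area = 22  (B↔C swapped to make it positive)
  edge (6, 10)→(4, 4): d=(-2,-6) top-left  bias=+0
  edge (4, 4)→(7, 2): d=(3,-2) top-left  bias=+0
  edge (7, 2)→(6, 10): d=(-1,8) right/bottom  bias=-1
    (1,0)@(3, 1): e=[0,-11,33] → ·  [on edge]
    (2,2)@(5, 5): e=[4,5,13] → █
    (3,2)@(7, 5): e=[16,9,-3] → ·
    (2,3)@(5, 7): e=[0,11,11] → █  [on edge]
    (3,3)@(7, 7): e=[12,15,-5] → ·
    (2,4)@(5, 9): e=[-4,17,9] → ·
  covered (2 px):
    · · · ·
    · · · ·
    · · █ ·
    · · █ ·
    · · · ·

Answer: [[2,2],[2,3]]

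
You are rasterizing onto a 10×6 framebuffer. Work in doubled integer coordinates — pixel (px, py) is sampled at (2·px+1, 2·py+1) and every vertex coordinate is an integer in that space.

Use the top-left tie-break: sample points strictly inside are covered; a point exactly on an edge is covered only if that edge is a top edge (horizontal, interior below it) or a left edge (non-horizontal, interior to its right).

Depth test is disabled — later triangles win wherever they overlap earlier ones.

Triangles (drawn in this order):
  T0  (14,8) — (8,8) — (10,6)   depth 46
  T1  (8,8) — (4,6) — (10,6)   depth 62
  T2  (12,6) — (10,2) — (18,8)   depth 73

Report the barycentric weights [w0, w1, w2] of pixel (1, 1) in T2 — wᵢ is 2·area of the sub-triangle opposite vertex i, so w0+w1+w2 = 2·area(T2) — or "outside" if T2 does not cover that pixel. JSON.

T0:
  2·area = 12
  edge (14, 8)→(8, 8): d=(-6,0) right/bottom  bias=-1
  edge (8, 8)→(10, 6): d=(2,-2) top-left  bias=+0
  edge (10, 6)→(14, 8): d=(4,2) right/bottom  bias=-1
    (7,0)@(15, 1): e=[42,0,-30] → ·  [on edge]
    (6,1)@(13, 3): e=[30,0,-18] → ·  [on edge]
    (5,2)@(11, 5): e=[18,0,-6] → ·  [on edge]
    (4,3)@(9, 7): e=[6,0,6] → #  [on edge]
    (5,3)@(11, 7): e=[6,4,2] → #
    (6,3)@(13, 7): e=[6,8,-2] → ·
    (3,4)@(7, 9): e=[-6,0,18] → ·  [on edge]
    (4,4)@(9, 9): e=[-6,4,14] → ·
    (5,4)@(11, 9): e=[-6,8,10] → ·
    (2,5)@(5, 11): e=[-18,0,30] → ·  [on edge]
  covered (2 px):
    · · · · · · · · · ·
    · · · · · · · · · ·
    · · · · · · · · · ·
    · · · · # # · · · ·
    · · · · · · · · · ·
    · · · · · · · · · ·
T1:
  2·area = 12
  edge (8, 8)→(4, 6): d=(-4,-2) top-left  bias=+0
  edge (4, 6)→(10, 6): d=(6,0) top-left  bias=+0
  edge (10, 6)→(8, 8): d=(-2,2) right/bottom  bias=-1
    (7,0)@(15, 1): e=[42,-30,0] → ·  [on edge]
    (6,1)@(13, 3): e=[30,-18,0] → ·  [on edge]
    (5,2)@(11, 5): e=[18,-6,0] → ·  [on edge]
    (3,3)@(7, 7): e=[2,6,4] → #
    (4,3)@(9, 7): e=[6,6,0] → ·  [on edge]
    (3,4)@(7, 9): e=[-6,18,0] → ·  [on edge]
    (2,5)@(5, 11): e=[-18,30,0] → ·  [on edge]
  covered (1 px):
    · · · · · · · · · ·
    · · · · · · · · · ·
    · · · · · · · · · ·
    · · · # · · · · · ·
    · · · · · · · · · ·
    · · · · · · · · · ·
T2:
  2·area = 20
  edge (12, 6)→(10, 2): d=(-2,-4) top-left  bias=+0
  edge (10, 2)→(18, 8): d=(8,6) right/bottom  bias=-1
  edge (18, 8)→(12, 6): d=(-6,-2) top-left  bias=+0
    (1,1)@(3, 3): e=[-30,50,0] → ·  [on edge]
    (5,1)@(11, 3): e=[2,2,16] → #
    (6,1)@(13, 3): e=[10,-10,20] → ·
    (4,2)@(9, 5): e=[-10,30,0] → ·  [on edge]
    (5,2)@(11, 5): e=[-2,18,4] → ·
    (6,2)@(13, 5): e=[6,6,8] → #
    (7,2)@(15, 5): e=[14,-6,12] → ·
    (6,3)@(13, 7): e=[2,22,-4] → ·
    (7,3)@(15, 7): e=[10,10,0] → #  [on edge]
    (8,3)@(17, 7): e=[18,-2,4] → ·
    (7,4)@(15, 9): e=[6,26,-12] → ·
  covered (3 px):
    · · · · · · · · · ·
    · · · · · # · · · ·
    · · · · · · # · · ·
    · · · · · · · # · ·
    · · · · · · · · · ·
    · · · · · · · · · ·

Final: "outside"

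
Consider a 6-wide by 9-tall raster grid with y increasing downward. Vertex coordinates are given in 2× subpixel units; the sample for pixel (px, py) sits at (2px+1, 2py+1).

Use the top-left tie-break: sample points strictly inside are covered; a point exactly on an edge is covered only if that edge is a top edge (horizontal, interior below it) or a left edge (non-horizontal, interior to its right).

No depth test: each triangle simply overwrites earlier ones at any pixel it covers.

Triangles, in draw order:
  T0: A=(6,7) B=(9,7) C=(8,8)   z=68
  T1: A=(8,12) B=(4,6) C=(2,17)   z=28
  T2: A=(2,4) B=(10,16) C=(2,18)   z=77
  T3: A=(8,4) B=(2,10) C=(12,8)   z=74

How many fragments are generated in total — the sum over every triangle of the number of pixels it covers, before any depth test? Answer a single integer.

T0:
  2·area = 3
  edge (6, 7)→(9, 7): d=(3,0) top-left  bias=+0
  edge (9, 7)→(8, 8): d=(-1,1) right/bottom  bias=-1
  edge (8, 8)→(6, 7): d=(-2,-1) top-left  bias=+0
    (5,2)@(11, 5): e=[-6,0,9] → .  [on edge]
    (0,3)@(1, 7): e=[0,8,-5] → .  [on edge]
    (1,3)@(3, 7): e=[0,6,-3] → .  [on edge]
    (2,3)@(5, 7): e=[0,4,-1] → .  [on edge]
    (3,3)@(7, 7): e=[0,2,1] → X  [on edge]
    (4,3)@(9, 7): e=[0,0,3] → .  [on edge]
    (5,3)@(11, 7): e=[0,-2,5] → .  [on edge]
    (3,4)@(7, 9): e=[6,0,-3] → .  [on edge]
    (2,5)@(5, 11): e=[12,0,-9] → .  [on edge]
    (1,6)@(3, 13): e=[18,0,-15] → .  [on edge]
    (0,7)@(1, 15): e=[24,0,-21] → .  [on edge]
  covered (1 px):
    . . . . . .
    . . . . . .
    . . . . . .
    . . . X . .
    . . . . . .
    . . . . . .
    . . . . . .
    . . . . . .
    . . . . . .
T1:
  2·area = 56  (B↔C swapped to make it positive)
  edge (8, 12)→(2, 17): d=(-6,5) right/bottom  bias=-1
  edge (2, 17)→(4, 6): d=(2,-11) top-left  bias=+0
  edge (4, 6)→(8, 12): d=(4,6) right/bottom  bias=-1
    (2,4)@(5, 9): e=[33,17,6] → X
    (3,4)@(7, 9): e=[23,39,-6] → .
    (2,5)@(5, 11): e=[21,21,14] → X
    (3,5)@(7, 11): e=[11,43,2] → X
    (4,5)@(9, 11): e=[1,65,-10] → .
    (1,6)@(3, 13): e=[19,3,34] → X
    (3,6)@(7, 13): e=[-1,47,10] → .
    (1,7)@(3, 15): e=[7,7,42] → X
    (2,7)@(5, 15): e=[-3,29,30] → .
    (1,8)@(3, 17): e=[-5,11,50] → .
  covered (6 px):
    . . . . . .
    . . . . . .
    . . . . . .
    . . . . . .
    . . X . . .
    . . X X . .
    . X X . . .
    . X . . . .
    . . . . . .
T2:
  2·area = 112
  edge (2, 4)→(10, 16): d=(8,12) right/bottom  bias=-1
  edge (10, 16)→(2, 18): d=(-8,2) right/bottom  bias=-1
  edge (2, 18)→(2, 4): d=(0,-14) top-left  bias=+0
    (1,3)@(3, 7): e=[12,86,14] → X
    (2,3)@(5, 7): e=[-12,82,42] → .
    (1,4)@(3, 9): e=[28,70,14] → X
    (2,4)@(5, 9): e=[4,66,42] → X
    (3,4)@(7, 9): e=[-20,62,70] → .
    (1,5)@(3, 11): e=[44,54,14] → X
    (3,5)@(7, 11): e=[-4,46,70] → .
    (1,6)@(3, 13): e=[60,38,14] → X
    (3,6)@(7, 13): e=[12,30,70] → X
    (4,6)@(9, 13): e=[-12,26,98] → .
    (1,7)@(3, 15): e=[76,22,14] → X
    (4,7)@(9, 15): e=[4,10,98] → X
  covered (14 px):
    . . . . . .
    . . . . . .
    . . . . . .
    . X . . . .
    . X X . . .
    . X X . . .
    . X X X . .
    . X X X X .
    . X X . . .
T3:
  2·area = 48  (B↔C swapped to make it positive)
  edge (8, 4)→(12, 8): d=(4,4) right/bottom  bias=-1
  edge (12, 8)→(2, 10): d=(-10,2) right/bottom  bias=-1
  edge (2, 10)→(8, 4): d=(6,-6) top-left  bias=+0
    (2,0)@(5, 1): e=[0,84,-36] → .  [on edge]
    (5,0)@(11, 1): e=[-24,72,0] → .  [on edge]
    (3,1)@(7, 3): e=[0,60,-12] → .  [on edge]
    (4,1)@(9, 3): e=[-8,56,0] → .  [on edge]
    (3,2)@(7, 5): e=[8,40,0] → X  [on edge]
    (4,2)@(9, 5): e=[0,36,12] → .  [on edge]
    (2,3)@(5, 7): e=[24,24,0] → X  [on edge]
    (4,3)@(9, 7): e=[8,16,24] → X
    (5,3)@(11, 7): e=[0,12,36] → .  [on edge]
    (1,4)@(3, 9): e=[40,8,0] → X  [on edge]
    (3,4)@(7, 9): e=[24,0,24] → .  [on edge]
    (4,4)@(9, 9): e=[16,-4,36] → .
    (0,5)@(1, 11): e=[56,-8,0] → .  [on edge]
  covered (6 px):
    . . . . . .
    . . . . . .
    . . . X . .
    . . X X X .
    . X X . . .
    . . . . . .
    . . . . . .
    . . . . . .
    . . . . . .

Result: 27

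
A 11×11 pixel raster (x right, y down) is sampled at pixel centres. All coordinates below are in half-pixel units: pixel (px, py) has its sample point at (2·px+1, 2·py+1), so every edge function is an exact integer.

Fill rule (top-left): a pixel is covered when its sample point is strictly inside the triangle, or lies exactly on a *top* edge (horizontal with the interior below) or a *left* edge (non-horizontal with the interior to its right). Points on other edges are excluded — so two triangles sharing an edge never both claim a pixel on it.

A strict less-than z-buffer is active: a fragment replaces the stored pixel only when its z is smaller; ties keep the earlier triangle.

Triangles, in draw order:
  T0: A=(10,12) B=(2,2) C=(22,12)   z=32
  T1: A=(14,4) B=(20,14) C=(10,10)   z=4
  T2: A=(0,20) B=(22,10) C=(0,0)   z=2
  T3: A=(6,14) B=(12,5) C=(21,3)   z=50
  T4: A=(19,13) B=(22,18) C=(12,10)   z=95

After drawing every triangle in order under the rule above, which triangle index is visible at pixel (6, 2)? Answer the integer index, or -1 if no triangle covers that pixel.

T0:
  2·area = 120
  edge (10, 12)→(2, 2): d=(-8,-10) top-left  bias=+0
  edge (2, 2)→(22, 12): d=(20,10) right/bottom  bias=-1
  edge (22, 12)→(10, 12): d=(-12,0) right/bottom  bias=-1
    (1,1)@(3, 3): e=[2,10,108] → #
    (2,1)@(5, 3): e=[22,-10,108] → ·
    (1,2)@(3, 5): e=[-14,50,84] → ·
    (2,2)@(5, 5): e=[6,30,84] → #
    (3,2)@(7, 5): e=[26,10,84] → #
    (4,2)@(9, 5): e=[46,-10,84] → ·
    (2,3)@(5, 7): e=[-10,70,60] → ·
    (3,3)@(7, 7): e=[10,50,60] → #
    (4,3)@(9, 7): e=[30,30,60] → #
    (5,3)@(11, 7): e=[50,10,60] → #
    (6,3)@(13, 7): e=[70,-10,60] → ·
    (3,4)@(7, 9): e=[-6,90,36] → ·
  covered (15 px):
    · · · · · · · · · · ·
    · # · · · · · · · · ·
    · · # # · · · · · · ·
    · · · # # # · · · · ·
    · · · · # # # # · · ·
    · · · · · # # # # # ·
    · · · · · · · · · · ·
    · · · · · · · · · · ·
    · · · · · · · · · · ·
    · · · · · · · · · · ·
    · · · · · · · · · · ·
T1:
  2·area = 76
  edge (14, 4)→(20, 14): d=(6,10) right/bottom  bias=-1
  edge (20, 14)→(10, 10): d=(-10,-4) top-left  bias=+0
  edge (10, 10)→(14, 4): d=(4,-6) top-left  bias=+0
    (6,3)@(13, 7): e=[28,42,6] → #
    (7,3)@(15, 7): e=[8,50,18] → #
    (8,3)@(17, 7): e=[-12,58,30] → ·
    (5,4)@(11, 9): e=[60,14,2] → #
    (8,4)@(17, 9): e=[0,38,38] → ·  [on edge]
    (5,5)@(11, 11): e=[72,-6,10] → ·
    (6,5)@(13, 11): e=[52,2,22] → #
    (8,5)@(17, 11): e=[12,18,46] → #
    (9,5)@(19, 11): e=[-8,26,58] → ·
    (6,6)@(13, 13): e=[64,-18,30] → ·
    (7,6)@(15, 13): e=[44,-10,42] → ·
    (8,6)@(17, 13): e=[24,-2,54] → ·
  covered (9 px):
    · · · · · · · · · · ·
    · · · · · · · · · · ·
    · · · · · · · · · · ·
    · · · · · · # # · · ·
    · · · · · # # # · · ·
    · · · · · · # # # · ·
    · · · · · · · · · # ·
    · · · · · · · · · · ·
    · · · · · · · · · · ·
    · · · · · · · · · · ·
    · · · · · · · · · · ·
T2:
  2·area = 440  (B↔C swapped to make it positive)
  edge (0, 20)→(0, 0): d=(0,-20) top-left  bias=+0
  edge (0, 0)→(22, 10): d=(22,10) right/bottom  bias=-1
  edge (22, 10)→(0, 20): d=(-22,10) right/bottom  bias=-1
    (0,0)@(1, 1): e=[20,12,408] → #
    (1,0)@(3, 1): e=[60,-8,388] → ·
    (0,1)@(1, 3): e=[20,56,364] → #
    (1,1)@(3, 3): e=[60,36,344] → #
    (2,1)@(5, 3): e=[100,16,324] → #
    (3,1)@(7, 3): e=[140,-4,304] → ·
    (0,2)@(1, 5): e=[20,100,320] → #
    (3,2)@(7, 5): e=[140,40,260] → #
    (4,2)@(9, 5): e=[180,20,240] → #
    (5,2)@(11, 5): e=[220,0,220] → ·  [on edge]
    (0,3)@(1, 7): e=[20,144,276] → #
    (5,3)@(11, 7): e=[220,44,176] → #
    (5,7)@(11, 15): e=[220,220,0] → ·  [on edge]
  covered (54 px):
    # · · · · · · · · · ·
    # # # · · · · · · · ·
    # # # # # · · · · · ·
    # # # # # # # # · · ·
    # # # # # # # # # # ·
    # # # # # # # # # # ·
    # # # # # # # # · · ·
    # # # # # · · · · · ·
    # # # · · · · · · · ·
    # · · · · · · · · · ·
    · · · · · · · · · · ·
T3:
  2·area = 69
  edge (6, 14)→(12, 5): d=(6,-9) top-left  bias=+0
  edge (12, 5)→(21, 3): d=(9,-2) top-left  bias=+0
  edge (21, 3)→(6, 14): d=(-15,11) right/bottom  bias=-1
    (10,1)@(21, 3): e=[69,0,0] → ·  [on edge]
    (6,2)@(13, 5): e=[9,2,58] → #
    (7,2)@(15, 5): e=[27,6,36] → #
    (8,2)@(17, 5): e=[45,10,14] → #
    (9,2)@(19, 5): e=[63,14,-8] → ·
    (1,3)@(3, 7): e=[-69,0,138] → ·  [on edge]
    (5,3)@(11, 7): e=[3,16,50] → #
    (8,3)@(17, 7): e=[57,28,-16] → ·
    (5,4)@(11, 9): e=[15,34,20] → #
    (6,4)@(13, 9): e=[33,38,-2] → ·
    (7,4)@(15, 9): e=[51,42,-24] → ·
    (4,5)@(9, 11): e=[9,48,12] → #
  covered (9 px):
    · · · · · · · · · · ·
    · · · · · · · · · · ·
    · · · · · · # # # · ·
    · · · · · # # # · · ·
    · · · · · # · · · · ·
    · · · · # · · · · · ·
    · · · # · · · · · · ·
    · · · · · · · · · · ·
    · · · · · · · · · · ·
    · · · · · · · · · · ·
    · · · · · · · · · · ·
T4:
  2·area = 26
  edge (19, 13)→(22, 18): d=(3,5) right/bottom  bias=-1
  edge (22, 18)→(12, 10): d=(-10,-8) top-left  bias=+0
  edge (12, 10)→(19, 13): d=(7,3) right/bottom  bias=-1
    (6,1)@(13, 3): e=[0,78,-52] → ·  [on edge]
    (2,3)@(5, 7): e=[52,-26,0] → ·  [on edge]
    (8,6)@(17, 13): e=[10,10,6] → #
    (9,6)@(19, 13): e=[0,26,0] → ·  [on edge]
    (8,7)@(17, 15): e=[16,-10,20] → ·
    (9,7)@(19, 15): e=[6,6,14] → #
    (10,7)@(21, 15): e=[-4,22,8] → ·
    (9,8)@(19, 17): e=[12,-14,28] → ·
    (10,8)@(21, 17): e=[2,2,22] → #
    (10,9)@(21, 19): e=[8,-18,36] → ·
  covered (3 px):
    · · · · · · · · · · ·
    · · · · · · · · · · ·
    · · · · · · · · · · ·
    · · · · · · · · · · ·
    · · · · · · · · · · ·
    · · · · · · · · · · ·
    · · · · · · · · # · ·
    · · · · · · · · · # ·
    · · · · · · · · · · #
    · · · · · · · · · · ·
    · · · · · · · · · · ·

Z-buffer (winner per pixel, '.' = empty):
  2 . . . . . . . . . .
  2 2 2 . . . . . . . .
  2 2 2 2 2 . 3 3 3 . .
  2 2 2 2 2 2 2 2 . . .
  2 2 2 2 2 2 2 2 2 2 .
  2 2 2 2 2 2 2 2 2 2 .
  2 2 2 2 2 2 2 2 4 1 .
  2 2 2 2 2 . . . . 4 .
  2 2 2 . . . . . . . 4
  2 . . . . . . . . . .
  . . . . . . . . . . .

Result: 3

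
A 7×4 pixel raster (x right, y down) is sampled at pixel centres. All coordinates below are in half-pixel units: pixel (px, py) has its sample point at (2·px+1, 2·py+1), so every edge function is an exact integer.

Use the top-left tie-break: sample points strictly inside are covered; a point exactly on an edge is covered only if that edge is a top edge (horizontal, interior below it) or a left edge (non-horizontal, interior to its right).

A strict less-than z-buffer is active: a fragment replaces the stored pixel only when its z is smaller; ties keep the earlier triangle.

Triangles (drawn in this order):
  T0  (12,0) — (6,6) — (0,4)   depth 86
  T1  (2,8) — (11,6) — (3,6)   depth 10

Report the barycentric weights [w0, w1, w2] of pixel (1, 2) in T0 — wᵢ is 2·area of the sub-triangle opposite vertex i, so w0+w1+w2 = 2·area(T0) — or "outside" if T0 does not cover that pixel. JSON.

T0:
  2·area = 48
  edge (12, 0)→(6, 6): d=(-6,6) right/bottom  bias=-1
  edge (6, 6)→(0, 4): d=(-6,-2) top-left  bias=+0
  edge (0, 4)→(12, 0): d=(12,-4) top-left  bias=+0
    (4,0)@(9, 1): e=[12,36,0] → █  [on edge]
    (5,0)@(11, 1): e=[0,40,8] → ·  [on edge]
    (1,1)@(3, 3): e=[36,12,0] → █  [on edge]
    (2,1)@(5, 3): e=[24,16,8] → █
    (3,1)@(7, 3): e=[12,20,16] → █
    (4,1)@(9, 3): e=[0,24,24] → ·  [on edge]
    (1,2)@(3, 5): e=[24,0,24] → █  [on edge]
    (3,2)@(7, 5): e=[0,8,40] → ·  [on edge]
    (1,3)@(3, 7): e=[12,-12,48] → ·
    (2,3)@(5, 7): e=[0,-8,56] → ·  [on edge]
    (4,3)@(9, 7): e=[-24,0,72] → ·  [on edge]
  covered (6 px):
    · · · · █ · ·
    · █ █ █ · · ·
    · █ █ · · · ·
    · · · · · · ·
T1:
  2·area = 16  (B↔C swapped to make it positive)
  edge (2, 8)→(3, 6): d=(1,-2) top-left  bias=+0
  edge (3, 6)→(11, 6): d=(8,0) top-left  bias=+0
  edge (11, 6)→(2, 8): d=(-9,2) right/bottom  bias=-1
    (1,3)@(3, 7): e=[1,8,7] → █
    (2,3)@(5, 7): e=[5,8,3] → █
    (3,3)@(7, 7): e=[9,8,-1] → ·
  covered (2 px):
    · · · · · · ·
    · · · · · · ·
    · · · · · · ·
    · █ █ · · · ·

Answer: [0,24,24]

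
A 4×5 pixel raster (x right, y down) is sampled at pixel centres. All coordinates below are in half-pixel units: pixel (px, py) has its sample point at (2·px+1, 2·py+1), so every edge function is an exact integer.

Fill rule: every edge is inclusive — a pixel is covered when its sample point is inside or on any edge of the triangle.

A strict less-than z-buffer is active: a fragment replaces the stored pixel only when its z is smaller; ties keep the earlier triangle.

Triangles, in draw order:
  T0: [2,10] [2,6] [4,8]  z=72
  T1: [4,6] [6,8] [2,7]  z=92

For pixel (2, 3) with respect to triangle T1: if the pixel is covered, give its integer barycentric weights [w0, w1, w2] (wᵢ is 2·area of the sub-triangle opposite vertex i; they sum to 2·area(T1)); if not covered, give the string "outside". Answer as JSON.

T0:
  2·area = 8
  edge (2, 10)→(2, 6): d=(0,-4) inclusive
  edge (2, 6)→(4, 8): d=(2,2) inclusive
  edge (4, 8)→(2, 10): d=(-2,2) inclusive
    (0,2)@(1, 5): e=[-4,0,12] → ·  [on edge]
    (3,2)@(7, 5): e=[20,-12,0] → ·  [on edge]
    (1,3)@(3, 7): e=[4,0,4] → #  [on edge]
    (2,3)@(5, 7): e=[12,-4,0] → ·  [on edge]
    (1,4)@(3, 9): e=[4,4,0] → #  [on edge]
    (2,4)@(5, 9): e=[12,0,-4] → ·  [on edge]
  covered (2 px):
    · · · ·
    · · · ·
    · · · ·
    · # · ·
    · # · ·
T1:
  2·area = 6
  edge (4, 6)→(6, 8): d=(2,2) inclusive
  edge (6, 8)→(2, 7): d=(-4,-1) inclusive
  edge (2, 7)→(4, 6): d=(2,-1) inclusive
    (0,1)@(1, 3): e=[0,15,-9] → ·  [on edge]
    (1,2)@(3, 5): e=[0,9,-3] → ·  [on edge]
    (1,3)@(3, 7): e=[4,1,1] → #
    (2,3)@(5, 7): e=[0,3,3] → #  [on edge]
    (3,3)@(7, 7): e=[-4,5,5] → ·
    (1,4)@(3, 9): e=[8,-7,5] → ·
    (2,4)@(5, 9): e=[4,-5,7] → ·
    (3,4)@(7, 9): e=[0,-3,9] → ·  [on edge]
  covered (2 px):
    · · · ·
    · · · ·
    · · · ·
    · # # ·
    · · · ·

Result: [3,3,0]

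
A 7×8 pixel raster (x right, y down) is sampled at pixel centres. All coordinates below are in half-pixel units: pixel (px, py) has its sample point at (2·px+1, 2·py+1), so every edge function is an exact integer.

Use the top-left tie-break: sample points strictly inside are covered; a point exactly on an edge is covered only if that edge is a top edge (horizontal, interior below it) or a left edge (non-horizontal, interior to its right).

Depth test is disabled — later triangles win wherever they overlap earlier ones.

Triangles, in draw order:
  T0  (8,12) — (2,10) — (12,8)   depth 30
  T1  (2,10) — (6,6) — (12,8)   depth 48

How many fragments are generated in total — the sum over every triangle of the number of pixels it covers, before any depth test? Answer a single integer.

T0:
  2·area = 32
  edge (8, 12)→(2, 10): d=(-6,-2) top-left  bias=+0
  edge (2, 10)→(12, 8): d=(10,-2) top-left  bias=+0
  edge (12, 8)→(8, 12): d=(-4,4) right/bottom  bias=-1
    (6,3)@(13, 7): e=[40,-8,0] → ·  [on edge]
    (3,4)@(7, 9): e=[16,0,16] → █  [on edge]
    (4,4)@(9, 9): e=[20,4,8] → █
    (5,4)@(11, 9): e=[24,8,0] → ·  [on edge]
    (2,5)@(5, 11): e=[0,16,16] → █  [on edge]
    (4,5)@(9, 11): e=[8,24,0] → ·  [on edge]
    (2,6)@(5, 13): e=[-12,36,8] → ·
    (3,6)@(7, 13): e=[-8,40,0] → ·  [on edge]
    (5,6)@(11, 13): e=[0,48,-16] → ·  [on edge]
    (2,7)@(5, 15): e=[-24,56,0] → ·  [on edge]
  covered (4 px):
    · · · · · · ·
    · · · · · · ·
    · · · · · · ·
    · · · · · · ·
    · · · █ █ · ·
    · · █ █ · · ·
    · · · · · · ·
    · · · · · · ·
T1:
  2·area = 32
  edge (2, 10)→(6, 6): d=(4,-4) top-left  bias=+0
  edge (6, 6)→(12, 8): d=(6,2) right/bottom  bias=-1
  edge (12, 8)→(2, 10): d=(-10,2) right/bottom  bias=-1
    (5,0)@(11, 1): e=[0,-40,72] → ·  [on edge]
    (4,1)@(9, 3): e=[0,-24,56] → ·  [on edge]
    (1,2)@(3, 5): e=[-16,0,48] → ·  [on edge]
    (3,2)@(7, 5): e=[0,-8,40] → ·  [on edge]
    (2,3)@(5, 7): e=[0,8,24] → █  [on edge]
    (3,3)@(7, 7): e=[8,4,20] → █
    (4,3)@(9, 7): e=[16,0,16] → ·  [on edge]
    (1,4)@(3, 9): e=[0,24,8] → █  [on edge]
    (3,4)@(7, 9): e=[16,16,0] → ·  [on edge]
    (0,5)@(1, 11): e=[0,40,-8] → ·  [on edge]
    (1,5)@(3, 11): e=[8,36,-12] → ·
    (2,5)@(5, 11): e=[16,32,-16] → ·
  covered (4 px):
    · · · · · · ·
    · · · · · · ·
    · · · · · · ·
    · · █ █ · · ·
    · █ █ · · · ·
    · · · · · · ·
    · · · · · · ·
    · · · · · · ·

Final: 8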